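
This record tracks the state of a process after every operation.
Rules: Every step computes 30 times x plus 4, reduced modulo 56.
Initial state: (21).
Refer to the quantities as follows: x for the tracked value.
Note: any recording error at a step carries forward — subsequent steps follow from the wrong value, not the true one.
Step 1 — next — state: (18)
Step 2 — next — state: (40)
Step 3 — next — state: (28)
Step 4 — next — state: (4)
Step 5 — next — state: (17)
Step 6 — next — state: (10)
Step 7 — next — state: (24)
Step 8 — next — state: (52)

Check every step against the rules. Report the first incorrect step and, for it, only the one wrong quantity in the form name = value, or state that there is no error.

step 5, x = 12

Recomputing the run from the initial state:
step 1: x = 18
step 2: x = 40
step 3: x = 28
step 4: x = 4
step 5: x = 12
step 6: x = 28
step 7: x = 4
step 8: x = 12
The first disagreement with the record is at step 5, where the value should be x = 12.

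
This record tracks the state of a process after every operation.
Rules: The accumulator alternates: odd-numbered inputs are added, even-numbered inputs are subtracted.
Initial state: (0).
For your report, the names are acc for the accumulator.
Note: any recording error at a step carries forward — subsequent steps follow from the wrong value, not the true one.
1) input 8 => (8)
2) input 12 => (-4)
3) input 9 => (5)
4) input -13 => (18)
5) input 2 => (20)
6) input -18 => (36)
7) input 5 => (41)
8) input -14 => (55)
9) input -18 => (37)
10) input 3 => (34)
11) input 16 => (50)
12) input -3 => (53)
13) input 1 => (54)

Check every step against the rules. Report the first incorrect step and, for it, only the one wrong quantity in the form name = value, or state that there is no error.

1. acc = 0 + 8 = 8 (checks out)
2. acc = 8 - 12 = -4 (verified)
3. acc = -4 + 9 = 5 (no discrepancy)
4. acc = 5 - -13 = 18 (matches)
5. acc = 18 + 2 = 20 (checks out)
6. acc = 20 - -18 = 38 (not what was recorded)
First deviation found at step 6; the corrected entry is acc = 38.

step 6, acc = 38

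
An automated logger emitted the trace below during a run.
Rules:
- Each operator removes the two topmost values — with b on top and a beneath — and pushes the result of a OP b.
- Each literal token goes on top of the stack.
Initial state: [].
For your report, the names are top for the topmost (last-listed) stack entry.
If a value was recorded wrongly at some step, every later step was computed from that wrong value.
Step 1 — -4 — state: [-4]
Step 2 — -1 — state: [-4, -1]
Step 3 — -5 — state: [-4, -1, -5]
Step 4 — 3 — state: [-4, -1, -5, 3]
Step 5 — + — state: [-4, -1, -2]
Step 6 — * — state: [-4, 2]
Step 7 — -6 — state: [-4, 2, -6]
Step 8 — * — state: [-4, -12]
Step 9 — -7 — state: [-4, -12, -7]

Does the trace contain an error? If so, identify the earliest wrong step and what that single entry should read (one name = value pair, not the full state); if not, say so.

Step 1: push -4: top = -4 — matches.
Step 2: push -1: top = -1 — matches.
Step 3: push -5: top = -5 — verified.
Step 4: push 3: top = 3 — agrees with the trace.
Step 5: -5 + 3 = -2 — no discrepancy.
Step 6: -1 * -2 = 2 — consistent with the trace.
Step 7: push -6: top = -6 — verified.
Step 8: 2 * -6 = -12 — consistent with the trace.
Step 9: push -7: top = -7 — matches.
The recomputation confirms every line.

no error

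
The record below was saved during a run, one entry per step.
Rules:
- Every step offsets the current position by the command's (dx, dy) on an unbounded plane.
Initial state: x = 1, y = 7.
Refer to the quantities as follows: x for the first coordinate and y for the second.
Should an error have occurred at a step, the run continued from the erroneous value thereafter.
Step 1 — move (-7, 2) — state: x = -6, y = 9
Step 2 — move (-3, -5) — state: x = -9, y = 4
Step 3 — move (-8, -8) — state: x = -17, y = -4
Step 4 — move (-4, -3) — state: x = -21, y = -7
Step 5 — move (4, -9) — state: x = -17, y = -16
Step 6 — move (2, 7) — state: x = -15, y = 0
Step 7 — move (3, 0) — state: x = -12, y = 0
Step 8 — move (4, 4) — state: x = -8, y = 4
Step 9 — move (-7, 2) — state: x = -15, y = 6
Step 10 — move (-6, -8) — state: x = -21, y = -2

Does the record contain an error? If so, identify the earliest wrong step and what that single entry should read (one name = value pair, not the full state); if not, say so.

step 6, y = -9

step 1: x = 1 + (-7) = -6, y = 7 + (2) = 9 -> exactly as logged
step 2: x = -6 + (-3) = -9, y = 9 + (-5) = 4 -> confirmed correct
step 3: x = -9 + (-8) = -17, y = 4 + (-8) = -4 -> confirmed correct
step 4: x = -17 + (-4) = -21, y = -4 + (-3) = -7 -> exactly as logged
step 5: x = -21 + (4) = -17, y = -7 + (-9) = -16 -> confirmed correct
step 6: x = -17 + (2) = -15, y = -16 + (7) = -9 -> the record has a different value
Conclusion: step 6 carries the first error; the entry should be y = -9.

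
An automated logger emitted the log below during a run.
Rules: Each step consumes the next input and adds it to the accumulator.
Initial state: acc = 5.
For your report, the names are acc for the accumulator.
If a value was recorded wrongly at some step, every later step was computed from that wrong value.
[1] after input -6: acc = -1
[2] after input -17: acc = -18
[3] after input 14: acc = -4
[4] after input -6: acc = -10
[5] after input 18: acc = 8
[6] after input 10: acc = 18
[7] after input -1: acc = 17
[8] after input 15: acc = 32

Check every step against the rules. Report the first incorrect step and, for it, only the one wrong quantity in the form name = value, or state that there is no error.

no error

step 1: acc = 5 + -6 = -1 -> matches
step 2: acc = -1 + -17 = -18 -> matches
step 3: acc = -18 + 14 = -4 -> no discrepancy
step 4: acc = -4 + -6 = -10 -> checks out
step 5: acc = -10 + 18 = 8 -> same as recorded
step 6: acc = 8 + 10 = 18 -> exactly as logged
step 7: acc = 18 + -1 = 17 -> matches
step 8: acc = 17 + 15 = 32 -> no discrepancy
No step deviates from the rules.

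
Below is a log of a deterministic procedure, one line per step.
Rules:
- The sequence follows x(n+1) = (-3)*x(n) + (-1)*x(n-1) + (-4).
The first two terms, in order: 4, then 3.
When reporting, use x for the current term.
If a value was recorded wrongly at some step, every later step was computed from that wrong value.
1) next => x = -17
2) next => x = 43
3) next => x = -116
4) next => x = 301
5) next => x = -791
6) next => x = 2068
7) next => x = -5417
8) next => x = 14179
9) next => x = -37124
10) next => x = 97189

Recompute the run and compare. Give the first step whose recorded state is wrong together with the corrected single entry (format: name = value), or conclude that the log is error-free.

Step 1: x = -3*(3) + (-1)*(4) + (-4) = -17 — verified.
Step 2: x = -3*(-17) + (-1)*(3) + (-4) = 44 — first mismatch against the log.
So the first discrepancy is step 2, where the right value is x = 44.

step 2, x = 44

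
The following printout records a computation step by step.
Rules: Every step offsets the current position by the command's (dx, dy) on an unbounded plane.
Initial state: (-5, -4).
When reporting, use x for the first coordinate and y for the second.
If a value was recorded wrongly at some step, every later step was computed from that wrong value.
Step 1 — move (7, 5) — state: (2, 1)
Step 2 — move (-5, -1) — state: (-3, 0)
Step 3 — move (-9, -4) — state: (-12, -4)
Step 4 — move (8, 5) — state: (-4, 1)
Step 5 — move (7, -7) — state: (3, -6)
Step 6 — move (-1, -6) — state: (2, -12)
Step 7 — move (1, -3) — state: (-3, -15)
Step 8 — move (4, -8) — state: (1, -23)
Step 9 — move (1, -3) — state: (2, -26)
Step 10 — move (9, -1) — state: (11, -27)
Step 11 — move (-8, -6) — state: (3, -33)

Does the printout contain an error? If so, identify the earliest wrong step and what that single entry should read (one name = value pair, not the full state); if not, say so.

Recomputing the run from the initial state:
step 1: x = 2, y = 1
step 2: x = -3, y = 0
step 3: x = -12, y = -4
step 4: x = -4, y = 1
step 5: x = 3, y = -6
step 6: x = 2, y = -12
step 7: x = 3, y = -15
step 8: x = 7, y = -23
step 9: x = 8, y = -26
step 10: x = 17, y = -27
step 11: x = 9, y = -33
The first disagreement with the printout is at step 7, where the value should be x = 3.

step 7, x = 3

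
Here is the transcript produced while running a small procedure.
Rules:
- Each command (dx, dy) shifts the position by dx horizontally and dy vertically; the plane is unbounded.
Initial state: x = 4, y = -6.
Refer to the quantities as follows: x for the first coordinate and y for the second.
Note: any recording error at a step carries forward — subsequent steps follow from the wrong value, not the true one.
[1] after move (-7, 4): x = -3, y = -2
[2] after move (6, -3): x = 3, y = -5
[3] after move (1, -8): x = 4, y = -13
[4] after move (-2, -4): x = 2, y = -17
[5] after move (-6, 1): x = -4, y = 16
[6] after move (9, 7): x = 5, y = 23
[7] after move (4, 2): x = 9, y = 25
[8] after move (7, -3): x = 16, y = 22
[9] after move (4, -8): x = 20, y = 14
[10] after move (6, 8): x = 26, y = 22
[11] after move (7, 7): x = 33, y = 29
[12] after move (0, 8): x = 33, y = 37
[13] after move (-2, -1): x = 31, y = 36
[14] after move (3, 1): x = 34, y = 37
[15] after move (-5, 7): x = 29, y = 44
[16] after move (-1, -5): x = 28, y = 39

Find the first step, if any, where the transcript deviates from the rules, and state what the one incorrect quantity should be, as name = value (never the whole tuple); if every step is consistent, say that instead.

step 5, y = -16

1. x = 4 + (-7) = -3, y = -6 + (4) = -2 (consistent with the transcript)
2. x = -3 + (6) = 3, y = -2 + (-3) = -5 (checks out)
3. x = 3 + (1) = 4, y = -5 + (-8) = -13 (confirmed correct)
4. x = 4 + (-2) = 2, y = -13 + (-4) = -17 (verified)
5. x = 2 + (-6) = -4, y = -17 + (1) = -16 (this is not what the transcript shows)
That makes step 5 the first incorrect line — y = -16 is what it should show.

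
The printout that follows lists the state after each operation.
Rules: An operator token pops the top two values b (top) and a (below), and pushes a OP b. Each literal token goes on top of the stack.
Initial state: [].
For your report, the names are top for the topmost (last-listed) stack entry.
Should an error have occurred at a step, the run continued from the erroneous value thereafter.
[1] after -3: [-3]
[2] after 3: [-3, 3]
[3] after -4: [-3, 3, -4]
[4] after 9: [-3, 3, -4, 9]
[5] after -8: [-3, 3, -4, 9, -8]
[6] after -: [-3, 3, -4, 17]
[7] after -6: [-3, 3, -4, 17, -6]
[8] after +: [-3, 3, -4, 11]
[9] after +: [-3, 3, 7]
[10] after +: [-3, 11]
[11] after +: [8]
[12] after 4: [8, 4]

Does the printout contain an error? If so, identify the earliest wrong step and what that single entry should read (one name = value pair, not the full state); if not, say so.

step 1: push -3: top = -3 -> in agreement
step 2: push 3: top = 3 -> verified
step 3: push -4: top = -4 -> matches
step 4: push 9: top = 9 -> matches
step 5: push -8: top = -8 -> consistent with the printout
step 6: 9 - -8 = 17 -> agrees with the printout
step 7: push -6: top = -6 -> confirmed correct
step 8: 17 + -6 = 11 -> same as recorded
step 9: -4 + 11 = 7 -> consistent with the printout
step 10: 3 + 7 = 10 -> a discrepancy with the printout
So the first discrepancy is step 10, where the right value is top = 10.

step 10, top = 10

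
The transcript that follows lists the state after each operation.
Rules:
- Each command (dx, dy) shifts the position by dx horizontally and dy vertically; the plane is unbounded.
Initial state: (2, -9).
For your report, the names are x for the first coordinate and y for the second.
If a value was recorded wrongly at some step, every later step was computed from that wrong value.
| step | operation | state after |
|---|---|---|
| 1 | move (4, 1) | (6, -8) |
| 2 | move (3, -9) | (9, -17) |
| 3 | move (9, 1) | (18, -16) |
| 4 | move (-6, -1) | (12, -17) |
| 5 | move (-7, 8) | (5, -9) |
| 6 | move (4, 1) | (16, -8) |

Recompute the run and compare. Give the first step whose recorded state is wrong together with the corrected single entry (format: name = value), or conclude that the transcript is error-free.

Step 1: x = 2 + (4) = 6, y = -9 + (1) = -8 — same as recorded.
Step 2: x = 6 + (3) = 9, y = -8 + (-9) = -17 — verified.
Step 3: x = 9 + (9) = 18, y = -17 + (1) = -16 — exactly as logged.
Step 4: x = 18 + (-6) = 12, y = -16 + (-1) = -17 — confirmed correct.
Step 5: x = 12 + (-7) = 5, y = -17 + (8) = -9 — verified.
Step 6: x = 5 + (4) = 9, y = -9 + (1) = -8 — the transcript has a different value.
So the first discrepancy is step 6, where the right value is x = 9.

step 6, x = 9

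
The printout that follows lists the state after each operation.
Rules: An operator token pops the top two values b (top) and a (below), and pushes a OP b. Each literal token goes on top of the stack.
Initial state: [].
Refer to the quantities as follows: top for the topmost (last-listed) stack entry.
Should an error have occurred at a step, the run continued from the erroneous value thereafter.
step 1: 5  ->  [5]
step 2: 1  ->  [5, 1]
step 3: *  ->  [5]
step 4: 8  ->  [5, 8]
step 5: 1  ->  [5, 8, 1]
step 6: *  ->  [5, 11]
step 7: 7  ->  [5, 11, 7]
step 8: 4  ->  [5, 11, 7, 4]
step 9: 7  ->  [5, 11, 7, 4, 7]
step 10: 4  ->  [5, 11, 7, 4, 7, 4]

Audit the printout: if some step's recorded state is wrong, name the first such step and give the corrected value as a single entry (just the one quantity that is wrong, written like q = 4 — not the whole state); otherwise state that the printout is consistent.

step 6, top = 8

Step 1: push 5: top = 5 — exactly as logged.
Step 2: push 1: top = 1 — verified.
Step 3: 5 * 1 = 5 — exactly as logged.
Step 4: push 8: top = 8 — same as recorded.
Step 5: push 1: top = 1 — no discrepancy.
Step 6: 8 * 1 = 8 — the recorded entry deviates here.
Step 6 is the first one off; corrected, top = 8.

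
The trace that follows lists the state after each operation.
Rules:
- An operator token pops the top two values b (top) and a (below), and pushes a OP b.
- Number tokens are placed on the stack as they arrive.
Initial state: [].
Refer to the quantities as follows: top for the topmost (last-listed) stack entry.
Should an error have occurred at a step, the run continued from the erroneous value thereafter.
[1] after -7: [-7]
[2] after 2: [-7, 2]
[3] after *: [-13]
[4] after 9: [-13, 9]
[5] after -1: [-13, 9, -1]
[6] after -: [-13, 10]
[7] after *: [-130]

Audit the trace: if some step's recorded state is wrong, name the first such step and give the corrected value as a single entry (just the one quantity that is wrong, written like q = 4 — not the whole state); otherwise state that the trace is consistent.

Step 1: push -7: top = -7 — consistent with the trace.
Step 2: push 2: top = 2 — in agreement.
Step 3: -7 * 2 = -14 — a discrepancy with the trace.
That makes step 3 the first incorrect line — top = -14 is what it should show.

step 3, top = -14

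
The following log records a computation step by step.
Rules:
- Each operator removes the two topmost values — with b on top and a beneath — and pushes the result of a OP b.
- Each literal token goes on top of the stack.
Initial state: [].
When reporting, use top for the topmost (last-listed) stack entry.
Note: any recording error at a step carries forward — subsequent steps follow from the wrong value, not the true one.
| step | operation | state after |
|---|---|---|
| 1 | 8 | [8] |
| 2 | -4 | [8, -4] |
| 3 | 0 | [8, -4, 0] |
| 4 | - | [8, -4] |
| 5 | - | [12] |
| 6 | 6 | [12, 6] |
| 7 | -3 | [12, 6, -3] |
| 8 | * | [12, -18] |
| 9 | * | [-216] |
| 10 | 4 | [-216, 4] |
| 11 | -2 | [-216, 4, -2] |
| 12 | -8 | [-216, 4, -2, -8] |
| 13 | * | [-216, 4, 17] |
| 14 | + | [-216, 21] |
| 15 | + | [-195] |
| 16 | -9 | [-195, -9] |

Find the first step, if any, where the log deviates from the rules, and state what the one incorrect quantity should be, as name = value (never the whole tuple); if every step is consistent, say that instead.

1. push 8: top = 8 (in agreement)
2. push -4: top = -4 (matches)
3. push 0: top = 0 (checks out)
4. -4 - 0 = -4 (checks out)
5. 8 - -4 = 12 (in agreement)
6. push 6: top = 6 (checks out)
7. push -3: top = -3 (verified)
8. 6 * -3 = -18 (confirmed correct)
9. 12 * -18 = -216 (in agreement)
10. push 4: top = 4 (agrees with the log)
11. push -2: top = -2 (agrees with the log)
12. push -8: top = -8 (no discrepancy)
13. -2 * -8 = 16 (not what was recorded)
Step 13 is the first one off; corrected, top = 16.

step 13, top = 16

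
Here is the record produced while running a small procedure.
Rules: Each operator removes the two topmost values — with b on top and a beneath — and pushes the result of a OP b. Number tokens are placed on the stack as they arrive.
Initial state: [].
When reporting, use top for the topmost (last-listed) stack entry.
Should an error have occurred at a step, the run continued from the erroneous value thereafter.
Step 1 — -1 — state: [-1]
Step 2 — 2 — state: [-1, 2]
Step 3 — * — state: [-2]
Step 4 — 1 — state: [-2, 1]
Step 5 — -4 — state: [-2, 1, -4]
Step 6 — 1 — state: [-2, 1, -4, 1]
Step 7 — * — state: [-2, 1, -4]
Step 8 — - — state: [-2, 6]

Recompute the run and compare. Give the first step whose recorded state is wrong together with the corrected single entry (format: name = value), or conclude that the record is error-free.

Recomputing the run from the initial state:
step 1: [-1]
step 2: [-1, 2]
step 3: [-2]
step 4: [-2, 1]
step 5: [-2, 1, -4]
step 6: [-2, 1, -4, 1]
step 7: [-2, 1, -4]
step 8: [-2, 5]
The first disagreement with the record is at step 8, where the value should be top = 5.

step 8, top = 5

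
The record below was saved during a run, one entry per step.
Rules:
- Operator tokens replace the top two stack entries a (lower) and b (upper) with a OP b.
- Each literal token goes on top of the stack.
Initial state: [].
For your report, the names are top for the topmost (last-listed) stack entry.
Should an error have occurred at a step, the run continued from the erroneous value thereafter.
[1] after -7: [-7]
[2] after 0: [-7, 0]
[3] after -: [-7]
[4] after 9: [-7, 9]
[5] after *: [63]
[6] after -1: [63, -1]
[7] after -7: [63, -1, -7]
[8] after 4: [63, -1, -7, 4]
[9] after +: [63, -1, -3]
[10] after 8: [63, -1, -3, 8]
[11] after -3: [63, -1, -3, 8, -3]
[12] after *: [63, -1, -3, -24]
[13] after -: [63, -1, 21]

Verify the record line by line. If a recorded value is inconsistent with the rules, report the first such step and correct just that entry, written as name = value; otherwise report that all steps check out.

step 5, top = -63

Recomputing the run from the initial state:
step 1: [-7]
step 2: [-7, 0]
step 3: [-7]
step 4: [-7, 9]
step 5: [-63]
step 6: [-63, -1]
step 7: [-63, -1, -7]
step 8: [-63, -1, -7, 4]
step 9: [-63, -1, -3]
step 10: [-63, -1, -3, 8]
step 11: [-63, -1, -3, 8, -3]
step 12: [-63, -1, -3, -24]
step 13: [-63, -1, 21]
The first disagreement with the record is at step 5, where the value should be top = -63.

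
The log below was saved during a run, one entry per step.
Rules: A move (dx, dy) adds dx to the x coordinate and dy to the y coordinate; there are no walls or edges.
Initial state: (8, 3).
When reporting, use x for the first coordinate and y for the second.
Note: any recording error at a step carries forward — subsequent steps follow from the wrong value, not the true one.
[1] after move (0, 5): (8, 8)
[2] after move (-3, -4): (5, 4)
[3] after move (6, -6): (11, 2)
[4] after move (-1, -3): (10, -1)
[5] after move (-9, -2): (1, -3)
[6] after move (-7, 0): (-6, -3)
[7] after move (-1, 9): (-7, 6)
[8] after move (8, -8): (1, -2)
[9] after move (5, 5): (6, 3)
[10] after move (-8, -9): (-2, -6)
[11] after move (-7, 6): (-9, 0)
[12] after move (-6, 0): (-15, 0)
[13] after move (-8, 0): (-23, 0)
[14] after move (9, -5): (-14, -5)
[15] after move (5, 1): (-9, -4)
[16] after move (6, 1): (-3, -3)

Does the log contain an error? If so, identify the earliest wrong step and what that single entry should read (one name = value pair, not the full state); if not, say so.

step 3, y = -2

Recomputing the run from the initial state:
step 1: x = 8, y = 8
step 2: x = 5, y = 4
step 3: x = 11, y = -2
step 4: x = 10, y = -5
step 5: x = 1, y = -7
step 6: x = -6, y = -7
step 7: x = -7, y = 2
step 8: x = 1, y = -6
step 9: x = 6, y = -1
step 10: x = -2, y = -10
step 11: x = -9, y = -4
step 12: x = -15, y = -4
step 13: x = -23, y = -4
step 14: x = -14, y = -9
step 15: x = -9, y = -8
step 16: x = -3, y = -7
The first disagreement with the log is at step 3, where the value should be y = -2.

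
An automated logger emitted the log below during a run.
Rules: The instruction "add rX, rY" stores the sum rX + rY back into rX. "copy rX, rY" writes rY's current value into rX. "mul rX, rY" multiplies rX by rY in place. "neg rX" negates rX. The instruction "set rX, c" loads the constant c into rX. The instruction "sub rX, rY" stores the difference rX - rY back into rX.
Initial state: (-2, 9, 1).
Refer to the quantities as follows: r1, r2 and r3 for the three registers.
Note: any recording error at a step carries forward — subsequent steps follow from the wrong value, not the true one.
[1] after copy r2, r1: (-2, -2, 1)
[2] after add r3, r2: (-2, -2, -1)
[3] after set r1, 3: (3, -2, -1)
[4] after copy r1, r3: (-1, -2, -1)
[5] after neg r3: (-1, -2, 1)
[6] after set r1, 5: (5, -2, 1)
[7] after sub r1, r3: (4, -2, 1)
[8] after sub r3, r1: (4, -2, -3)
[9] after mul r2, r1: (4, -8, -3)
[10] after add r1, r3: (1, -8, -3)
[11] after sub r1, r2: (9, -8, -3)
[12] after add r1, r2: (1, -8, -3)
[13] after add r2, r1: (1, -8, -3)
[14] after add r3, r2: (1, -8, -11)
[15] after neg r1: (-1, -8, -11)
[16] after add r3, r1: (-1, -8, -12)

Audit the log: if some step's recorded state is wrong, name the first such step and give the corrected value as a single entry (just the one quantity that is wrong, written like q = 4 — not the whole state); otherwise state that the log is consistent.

step 1: r2 = -2 -> in agreement
step 2: r3 = 1 + -2 = -1 -> checks out
step 3: r1 = 3 -> exactly as logged
step 4: r1 = -1 -> verified
step 5: r3 = -(-1) = 1 -> consistent with the log
step 6: r1 = 5 -> consistent with the log
step 7: r1 = 5 - 1 = 4 -> in agreement
step 8: r3 = 1 - 4 = -3 -> verified
step 9: r2 = -2 * 4 = -8 -> confirmed correct
step 10: r1 = 4 + -3 = 1 -> consistent with the log
step 11: r1 = 1 - -8 = 9 -> agrees with the log
step 12: r1 = 9 + -8 = 1 -> confirmed correct
step 13: r2 = -8 + 1 = -7 -> a discrepancy with the log
That makes step 13 the first incorrect line — r2 = -7 is what it should show.

step 13, r2 = -7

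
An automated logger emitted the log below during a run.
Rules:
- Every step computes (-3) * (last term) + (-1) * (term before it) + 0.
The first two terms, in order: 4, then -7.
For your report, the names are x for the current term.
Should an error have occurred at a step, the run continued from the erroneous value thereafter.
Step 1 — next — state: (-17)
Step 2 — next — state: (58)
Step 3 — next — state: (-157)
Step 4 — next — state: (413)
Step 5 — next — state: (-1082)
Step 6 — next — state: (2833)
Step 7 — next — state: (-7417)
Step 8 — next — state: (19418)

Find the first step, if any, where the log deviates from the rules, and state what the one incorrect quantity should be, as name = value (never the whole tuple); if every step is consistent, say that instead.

step 1, x = 17

Recomputing the run from the initial state:
step 1: x = 17
step 2: x = -44
step 3: x = 115
step 4: x = -301
step 5: x = 788
step 6: x = -2063
step 7: x = 5401
step 8: x = -14140
The first disagreement with the log is at step 1, where the value should be x = 17.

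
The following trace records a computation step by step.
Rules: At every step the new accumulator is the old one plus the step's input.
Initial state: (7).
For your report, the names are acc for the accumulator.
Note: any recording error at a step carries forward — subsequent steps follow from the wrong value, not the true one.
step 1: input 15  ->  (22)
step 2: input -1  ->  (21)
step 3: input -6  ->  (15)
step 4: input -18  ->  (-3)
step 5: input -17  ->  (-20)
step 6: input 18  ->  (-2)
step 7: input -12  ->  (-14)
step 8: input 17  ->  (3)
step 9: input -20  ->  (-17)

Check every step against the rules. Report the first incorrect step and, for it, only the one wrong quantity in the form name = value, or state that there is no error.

Recomputing the run from the initial state:
step 1: acc = 22
step 2: acc = 21
step 3: acc = 15
step 4: acc = -3
step 5: acc = -20
step 6: acc = -2
step 7: acc = -14
step 8: acc = 3
step 9: acc = -17
This matches the trace at every step.

no error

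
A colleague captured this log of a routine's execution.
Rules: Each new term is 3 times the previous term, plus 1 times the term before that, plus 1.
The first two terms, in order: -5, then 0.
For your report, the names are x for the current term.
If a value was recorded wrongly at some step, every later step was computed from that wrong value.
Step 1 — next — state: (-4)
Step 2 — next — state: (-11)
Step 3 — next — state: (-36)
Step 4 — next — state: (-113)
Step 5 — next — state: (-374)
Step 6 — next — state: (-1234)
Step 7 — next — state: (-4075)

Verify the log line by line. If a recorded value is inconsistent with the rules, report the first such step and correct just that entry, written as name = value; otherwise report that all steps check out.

1. x = 3*(0) + (1)*(-5) + (1) = -4 (consistent with the log)
2. x = 3*(-4) + (1)*(0) + (1) = -11 (confirmed correct)
3. x = 3*(-11) + (1)*(-4) + (1) = -36 (agrees with the log)
4. x = 3*(-36) + (1)*(-11) + (1) = -118 (the recorded entry deviates here)
The audit stops at step 4: the recorded entry is wrong and should be x = -118.

step 4, x = -118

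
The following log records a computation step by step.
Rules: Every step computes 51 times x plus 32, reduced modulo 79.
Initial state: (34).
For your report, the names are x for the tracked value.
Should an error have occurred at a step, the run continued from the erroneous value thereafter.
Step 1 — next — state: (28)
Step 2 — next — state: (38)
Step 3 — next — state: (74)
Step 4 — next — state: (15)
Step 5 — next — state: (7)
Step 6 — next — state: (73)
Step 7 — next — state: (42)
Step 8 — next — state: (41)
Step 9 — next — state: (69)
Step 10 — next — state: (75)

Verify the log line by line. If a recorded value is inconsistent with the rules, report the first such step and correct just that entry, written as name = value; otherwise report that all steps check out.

Step 1: x = (51*34 + 32) mod 79 = 28 — confirmed correct.
Step 2: x = (51*28 + 32) mod 79 = 38 — consistent with the log.
Step 3: x = (51*38 + 32) mod 79 = 74 — verified.
Step 4: x = (51*74 + 32) mod 79 = 14 — this is not what the log shows.
That makes step 4 the first incorrect line — x = 14 is what it should show.

step 4, x = 14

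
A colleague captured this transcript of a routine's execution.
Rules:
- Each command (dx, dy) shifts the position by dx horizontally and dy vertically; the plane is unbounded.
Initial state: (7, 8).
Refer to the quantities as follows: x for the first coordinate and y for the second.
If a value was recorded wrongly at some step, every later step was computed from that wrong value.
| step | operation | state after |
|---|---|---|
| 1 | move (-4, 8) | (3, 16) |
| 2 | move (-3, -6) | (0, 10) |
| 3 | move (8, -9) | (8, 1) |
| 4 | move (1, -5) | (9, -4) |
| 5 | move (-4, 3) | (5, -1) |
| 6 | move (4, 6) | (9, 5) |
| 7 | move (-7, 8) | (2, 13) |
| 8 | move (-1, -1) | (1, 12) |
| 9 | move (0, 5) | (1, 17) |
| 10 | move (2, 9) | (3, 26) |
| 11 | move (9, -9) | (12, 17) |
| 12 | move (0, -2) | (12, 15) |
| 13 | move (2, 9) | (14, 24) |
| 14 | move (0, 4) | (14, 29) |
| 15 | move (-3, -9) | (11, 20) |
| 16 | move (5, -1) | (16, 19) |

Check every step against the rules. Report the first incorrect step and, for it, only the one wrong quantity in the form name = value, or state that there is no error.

Recomputing the run from the initial state:
step 1: x = 3, y = 16
step 2: x = 0, y = 10
step 3: x = 8, y = 1
step 4: x = 9, y = -4
step 5: x = 5, y = -1
step 6: x = 9, y = 5
step 7: x = 2, y = 13
step 8: x = 1, y = 12
step 9: x = 1, y = 17
step 10: x = 3, y = 26
step 11: x = 12, y = 17
step 12: x = 12, y = 15
step 13: x = 14, y = 24
step 14: x = 14, y = 28
step 15: x = 11, y = 19
step 16: x = 16, y = 18
The first disagreement with the transcript is at step 14, where the value should be y = 28.

step 14, y = 28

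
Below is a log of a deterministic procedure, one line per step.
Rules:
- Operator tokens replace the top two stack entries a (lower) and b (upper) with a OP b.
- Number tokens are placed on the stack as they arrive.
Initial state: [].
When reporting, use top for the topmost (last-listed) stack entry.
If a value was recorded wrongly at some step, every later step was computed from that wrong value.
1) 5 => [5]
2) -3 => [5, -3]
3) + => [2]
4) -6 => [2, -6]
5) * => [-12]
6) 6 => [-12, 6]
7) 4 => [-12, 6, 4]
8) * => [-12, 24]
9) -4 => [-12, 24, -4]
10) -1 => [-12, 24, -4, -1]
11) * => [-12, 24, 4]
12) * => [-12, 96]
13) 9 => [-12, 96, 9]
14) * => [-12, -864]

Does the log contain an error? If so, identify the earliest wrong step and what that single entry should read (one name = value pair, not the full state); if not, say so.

step 14, top = 864

step 1: push 5: top = 5 -> no discrepancy
step 2: push -3: top = -3 -> in agreement
step 3: 5 + -3 = 2 -> exactly as logged
step 4: push -6: top = -6 -> agrees with the log
step 5: 2 * -6 = -12 -> matches
step 6: push 6: top = 6 -> agrees with the log
step 7: push 4: top = 4 -> consistent with the log
step 8: 6 * 4 = 24 -> in agreement
step 9: push -4: top = -4 -> exactly as logged
step 10: push -1: top = -1 -> confirmed correct
step 11: -4 * -1 = 4 -> same as recorded
step 12: 24 * 4 = 96 -> confirmed correct
step 13: push 9: top = 9 -> matches
step 14: 96 * 9 = 864 -> first mismatch against the log
So the first discrepancy is step 14, where the right value is top = 864.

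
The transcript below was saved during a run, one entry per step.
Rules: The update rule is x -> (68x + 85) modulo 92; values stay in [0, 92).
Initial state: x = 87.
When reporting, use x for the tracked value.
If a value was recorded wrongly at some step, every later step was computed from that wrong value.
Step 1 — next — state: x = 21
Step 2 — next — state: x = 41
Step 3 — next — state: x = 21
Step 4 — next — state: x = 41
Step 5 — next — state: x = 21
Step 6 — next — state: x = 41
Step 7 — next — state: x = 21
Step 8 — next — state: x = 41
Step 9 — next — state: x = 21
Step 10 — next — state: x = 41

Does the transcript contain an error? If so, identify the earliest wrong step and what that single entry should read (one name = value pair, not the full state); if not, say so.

Recomputing the run from the initial state:
step 1: x = 21
step 2: x = 41
step 3: x = 21
step 4: x = 41
step 5: x = 21
step 6: x = 41
step 7: x = 21
step 8: x = 41
step 9: x = 21
step 10: x = 41
This matches the transcript at every step.

no error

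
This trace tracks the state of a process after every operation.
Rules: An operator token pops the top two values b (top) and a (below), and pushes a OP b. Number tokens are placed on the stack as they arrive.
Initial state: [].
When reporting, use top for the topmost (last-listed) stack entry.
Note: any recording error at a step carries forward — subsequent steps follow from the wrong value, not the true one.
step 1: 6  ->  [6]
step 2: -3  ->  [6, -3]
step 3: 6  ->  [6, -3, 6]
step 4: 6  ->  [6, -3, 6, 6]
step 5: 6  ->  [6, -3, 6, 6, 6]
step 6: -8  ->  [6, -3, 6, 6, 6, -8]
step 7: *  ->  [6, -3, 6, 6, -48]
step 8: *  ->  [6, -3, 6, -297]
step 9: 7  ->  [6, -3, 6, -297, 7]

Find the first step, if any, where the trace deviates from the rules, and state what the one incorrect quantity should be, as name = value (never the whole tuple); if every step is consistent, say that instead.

step 8, top = -288

Recomputing the run from the initial state:
step 1: [6]
step 2: [6, -3]
step 3: [6, -3, 6]
step 4: [6, -3, 6, 6]
step 5: [6, -3, 6, 6, 6]
step 6: [6, -3, 6, 6, 6, -8]
step 7: [6, -3, 6, 6, -48]
step 8: [6, -3, 6, -288]
step 9: [6, -3, 6, -288, 7]
The first disagreement with the trace is at step 8, where the value should be top = -288.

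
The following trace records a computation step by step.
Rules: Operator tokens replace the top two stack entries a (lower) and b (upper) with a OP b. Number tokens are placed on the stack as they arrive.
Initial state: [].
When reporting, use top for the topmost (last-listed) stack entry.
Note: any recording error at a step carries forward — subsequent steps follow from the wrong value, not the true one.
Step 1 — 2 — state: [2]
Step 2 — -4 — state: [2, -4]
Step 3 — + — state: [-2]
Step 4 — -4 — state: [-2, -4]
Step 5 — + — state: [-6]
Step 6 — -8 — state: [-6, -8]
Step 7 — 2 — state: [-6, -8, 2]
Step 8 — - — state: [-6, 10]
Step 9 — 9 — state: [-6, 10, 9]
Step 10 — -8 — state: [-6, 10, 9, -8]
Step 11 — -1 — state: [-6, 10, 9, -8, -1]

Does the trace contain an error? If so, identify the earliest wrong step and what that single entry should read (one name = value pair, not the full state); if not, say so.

step 8, top = -10

step 1: push 2: top = 2 -> consistent with the trace
step 2: push -4: top = -4 -> verified
step 3: 2 + -4 = -2 -> consistent with the trace
step 4: push -4: top = -4 -> confirmed correct
step 5: -2 + -4 = -6 -> matches
step 6: push -8: top = -8 -> verified
step 7: push 2: top = 2 -> consistent with the trace
step 8: -8 - 2 = -10 -> the trace has a different value
The audit stops at step 8: the recorded entry is wrong and should be top = -10.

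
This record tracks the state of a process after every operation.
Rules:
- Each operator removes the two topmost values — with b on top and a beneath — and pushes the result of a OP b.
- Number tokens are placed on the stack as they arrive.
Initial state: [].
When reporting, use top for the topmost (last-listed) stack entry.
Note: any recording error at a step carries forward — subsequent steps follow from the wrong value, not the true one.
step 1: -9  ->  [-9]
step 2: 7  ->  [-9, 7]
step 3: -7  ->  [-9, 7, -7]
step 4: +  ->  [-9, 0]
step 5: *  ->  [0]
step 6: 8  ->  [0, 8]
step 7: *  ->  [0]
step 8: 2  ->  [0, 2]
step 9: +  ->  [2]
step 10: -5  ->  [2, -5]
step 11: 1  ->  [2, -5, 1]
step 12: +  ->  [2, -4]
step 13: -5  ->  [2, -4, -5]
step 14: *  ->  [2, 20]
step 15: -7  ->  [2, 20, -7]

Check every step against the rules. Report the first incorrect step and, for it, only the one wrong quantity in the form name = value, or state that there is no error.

no error

step 1: push -9: top = -9 -> same as recorded
step 2: push 7: top = 7 -> verified
step 3: push -7: top = -7 -> consistent with the record
step 4: 7 + -7 = 0 -> exactly as logged
step 5: -9 * 0 = 0 -> verified
step 6: push 8: top = 8 -> exactly as logged
step 7: 0 * 8 = 0 -> confirmed correct
step 8: push 2: top = 2 -> consistent with the record
step 9: 0 + 2 = 2 -> consistent with the record
step 10: push -5: top = -5 -> exactly as logged
step 11: push 1: top = 1 -> verified
step 12: -5 + 1 = -4 -> no discrepancy
step 13: push -5: top = -5 -> in agreement
step 14: -4 * -5 = 20 -> verified
step 15: push -7: top = -7 -> checks out
All steps check out; nothing to correct.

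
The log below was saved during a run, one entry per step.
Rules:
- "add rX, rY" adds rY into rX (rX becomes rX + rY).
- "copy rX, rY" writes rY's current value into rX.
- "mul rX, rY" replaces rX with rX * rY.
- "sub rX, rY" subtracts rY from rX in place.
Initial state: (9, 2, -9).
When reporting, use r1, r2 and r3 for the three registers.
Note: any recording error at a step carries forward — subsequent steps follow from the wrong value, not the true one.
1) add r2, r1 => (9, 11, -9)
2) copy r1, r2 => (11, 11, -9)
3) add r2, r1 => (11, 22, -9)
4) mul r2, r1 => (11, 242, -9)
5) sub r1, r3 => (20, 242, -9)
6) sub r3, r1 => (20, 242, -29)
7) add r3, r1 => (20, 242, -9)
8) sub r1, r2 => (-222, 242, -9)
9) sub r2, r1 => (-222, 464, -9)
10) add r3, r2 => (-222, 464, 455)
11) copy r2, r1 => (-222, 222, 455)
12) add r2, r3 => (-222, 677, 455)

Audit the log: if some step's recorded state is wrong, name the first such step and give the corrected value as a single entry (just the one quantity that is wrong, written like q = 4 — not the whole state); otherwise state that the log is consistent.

1. r2 = 2 + 9 = 11 (matches)
2. r1 = 11 (confirmed correct)
3. r2 = 11 + 11 = 22 (checks out)
4. r2 = 22 * 11 = 242 (confirmed correct)
5. r1 = 11 - -9 = 20 (agrees with the log)
6. r3 = -9 - 20 = -29 (verified)
7. r3 = -29 + 20 = -9 (no discrepancy)
8. r1 = 20 - 242 = -222 (consistent with the log)
9. r2 = 242 - -222 = 464 (checks out)
10. r3 = -9 + 464 = 455 (no discrepancy)
11. r2 = -222 (this is not what the log shows)
The audit stops at step 11: the recorded entry is wrong and should be r2 = -222.

step 11, r2 = -222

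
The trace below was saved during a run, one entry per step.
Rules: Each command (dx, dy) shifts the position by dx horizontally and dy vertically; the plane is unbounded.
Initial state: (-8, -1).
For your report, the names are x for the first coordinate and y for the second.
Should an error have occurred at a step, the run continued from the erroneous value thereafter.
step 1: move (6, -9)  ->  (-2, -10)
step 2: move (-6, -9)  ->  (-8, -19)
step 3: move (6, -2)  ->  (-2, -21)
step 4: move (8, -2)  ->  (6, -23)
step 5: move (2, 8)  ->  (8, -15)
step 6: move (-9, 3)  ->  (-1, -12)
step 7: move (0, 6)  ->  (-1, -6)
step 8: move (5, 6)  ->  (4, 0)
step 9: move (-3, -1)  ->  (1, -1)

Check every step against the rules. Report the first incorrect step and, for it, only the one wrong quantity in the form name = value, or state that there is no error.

1. x = -8 + (6) = -2, y = -1 + (-9) = -10 (agrees with the trace)
2. x = -2 + (-6) = -8, y = -10 + (-9) = -19 (agrees with the trace)
3. x = -8 + (6) = -2, y = -19 + (-2) = -21 (confirmed correct)
4. x = -2 + (8) = 6, y = -21 + (-2) = -23 (agrees with the trace)
5. x = 6 + (2) = 8, y = -23 + (8) = -15 (no discrepancy)
6. x = 8 + (-9) = -1, y = -15 + (3) = -12 (verified)
7. x = -1 + (0) = -1, y = -12 + (6) = -6 (verified)
8. x = -1 + (5) = 4, y = -6 + (6) = 0 (checks out)
9. x = 4 + (-3) = 1, y = 0 + (-1) = -1 (matches)
All entries verified; no error found.

no error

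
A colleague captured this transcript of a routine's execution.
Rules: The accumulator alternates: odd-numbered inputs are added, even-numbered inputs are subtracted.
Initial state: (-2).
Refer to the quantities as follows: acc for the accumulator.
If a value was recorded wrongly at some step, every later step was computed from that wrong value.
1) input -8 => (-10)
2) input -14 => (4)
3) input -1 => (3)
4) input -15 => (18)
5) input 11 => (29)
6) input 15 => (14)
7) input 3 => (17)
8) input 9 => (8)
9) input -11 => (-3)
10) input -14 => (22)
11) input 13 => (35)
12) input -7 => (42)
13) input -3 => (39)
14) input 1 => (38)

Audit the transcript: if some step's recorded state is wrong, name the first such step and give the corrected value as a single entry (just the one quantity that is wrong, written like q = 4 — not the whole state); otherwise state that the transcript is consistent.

1. acc = -2 + -8 = -10 (same as recorded)
2. acc = -10 - -14 = 4 (confirmed correct)
3. acc = 4 + -1 = 3 (in agreement)
4. acc = 3 - -15 = 18 (verified)
5. acc = 18 + 11 = 29 (in agreement)
6. acc = 29 - 15 = 14 (agrees with the transcript)
7. acc = 14 + 3 = 17 (in agreement)
8. acc = 17 - 9 = 8 (same as recorded)
9. acc = 8 + -11 = -3 (same as recorded)
10. acc = -3 - -14 = 11 (the recorded entry deviates here)
That makes step 10 the first incorrect line — acc = 11 is what it should show.

step 10, acc = 11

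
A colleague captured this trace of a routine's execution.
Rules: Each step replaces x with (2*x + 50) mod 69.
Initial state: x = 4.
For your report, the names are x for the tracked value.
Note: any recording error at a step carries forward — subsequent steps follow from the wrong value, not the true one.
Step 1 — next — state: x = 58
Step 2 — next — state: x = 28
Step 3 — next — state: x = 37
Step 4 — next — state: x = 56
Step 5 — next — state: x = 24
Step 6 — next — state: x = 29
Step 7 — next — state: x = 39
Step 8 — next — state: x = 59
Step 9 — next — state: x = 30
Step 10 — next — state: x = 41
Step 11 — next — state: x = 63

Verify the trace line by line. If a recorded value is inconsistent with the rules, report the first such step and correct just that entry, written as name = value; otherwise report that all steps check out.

step 1: x = (2*4 + 50) mod 69 = 58 -> verified
step 2: x = (2*58 + 50) mod 69 = 28 -> exactly as logged
step 3: x = (2*28 + 50) mod 69 = 37 -> checks out
step 4: x = (2*37 + 50) mod 69 = 55 -> the trace has a different value
The earliest wrong entry is at step 4: it should read x = 55.

step 4, x = 55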